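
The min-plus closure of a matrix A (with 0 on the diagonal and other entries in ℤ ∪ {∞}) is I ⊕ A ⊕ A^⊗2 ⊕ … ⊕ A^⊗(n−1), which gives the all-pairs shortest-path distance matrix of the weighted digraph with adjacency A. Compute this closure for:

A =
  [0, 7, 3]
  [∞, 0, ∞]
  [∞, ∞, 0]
Closure =
  [0, 7, 3]
  [∞, 0, ∞]
  [∞, ∞, 0]

This is the Floyd-Warshall all-pairs shortest-path computation. For each intermediate vertex k = 0, 1, …, 2, update dist[i][j] ← min(dist[i][j], dist[i][k] + dist[k][j]). The final matrix gives, for each (i, j), the minimum total weight of any directed path from i to j (possibly empty when i = j).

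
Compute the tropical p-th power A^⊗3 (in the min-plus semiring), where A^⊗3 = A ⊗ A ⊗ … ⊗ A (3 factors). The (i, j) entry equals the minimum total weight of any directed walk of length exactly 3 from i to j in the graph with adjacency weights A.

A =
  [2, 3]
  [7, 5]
A^⊗3 =
  [6, 7]
  [11, 12]

Each entry (A^⊗3)_ij equals the minimum over all length-3 walks i = v_0 → v_1 → … → v_3 = j of Σ_t A[v_t][v_{t+1}]. For example, for (i, j) = (0, 1) we minimise over 4 possible intermediate vertex sequences; the minimum is 7, attained along the walk 0 → 0 → 0 → 1.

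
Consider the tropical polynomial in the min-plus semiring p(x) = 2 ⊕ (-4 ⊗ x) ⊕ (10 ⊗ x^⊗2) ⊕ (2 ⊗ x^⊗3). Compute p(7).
p(7) = 2

A tropical monomial a ⊗ x^⊗i evaluates to a + i · x. Evaluating each term at x = 7:
  Term 0 contributes 2 + 0 · 7 = 2
  Term 1 contributes -4 + 1 · 7 = 3
  Term 2 contributes 10 + 2 · 7 = 24
  Term 3 contributes 2 + 3 · 7 = 23
p(7) = ⊕ of these = min[2, 3, 24, 23] = 2.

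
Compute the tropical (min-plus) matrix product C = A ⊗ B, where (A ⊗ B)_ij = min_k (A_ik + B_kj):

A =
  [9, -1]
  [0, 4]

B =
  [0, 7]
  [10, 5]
A ⊗ B =
  [9, 4]
  [0, 7]

Apply the min-plus product entry-by-entry:
  C[0][0] = min over k of (A[0][0] + B[0][0] = 9 + 0 = 9, A[0][1] + B[1][0] = -1 + 10 = 9) = 9 (attained at k = 0)
  C[0][1] = min over k of (A[0][0] + B[0][1] = 9 + 7 = 16, A[0][1] + B[1][1] = -1 + 5 = 4) = 4 (attained at k = 1)
  C[1][0] = min over k of (A[1][0] + B[0][0] = 0 + 0 = 0, A[1][1] + B[1][0] = 4 + 10 = 14) = 0 (attained at k = 0)
  C[1][1] = min over k of (A[1][0] + B[0][1] = 0 + 7 = 7, A[1][1] + B[1][1] = 4 + 5 = 9) = 7 (attained at k = 0)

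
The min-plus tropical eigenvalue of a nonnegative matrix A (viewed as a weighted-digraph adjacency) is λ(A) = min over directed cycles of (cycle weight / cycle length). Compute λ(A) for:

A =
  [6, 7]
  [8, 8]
λ(A) = 6

Enumerate directed cycles and compute their means (weight / length). Sample:
  cycle 0 → 0: weight = 6, length = 1, mean = 6/1 ≈ 6.000
  cycle 1 → 1: weight = 8, length = 1, mean = 8/1 ≈ 8.000
  cycle 0 → 1 → 0: weight = 15, length = 2, mean = 15/2 ≈ 7.500
  cycle 1 → 0 → 1: weight = 15, length = 2, mean = 15/2 ≈ 7.500
Minimum mean = 6.000, attained e.g. along the cycle 0 → 0 with weight 6 and length 1. So λ(A) = 6/1 = 6.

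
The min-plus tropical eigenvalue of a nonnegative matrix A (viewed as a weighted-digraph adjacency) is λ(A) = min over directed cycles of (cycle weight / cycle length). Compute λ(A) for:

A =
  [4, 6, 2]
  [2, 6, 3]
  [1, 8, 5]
λ(A) = 3/2

Enumerate directed cycles and compute their means (weight / length). Sample:
  cycle 0 → 0: weight = 4, length = 1, mean = 4/1 ≈ 4.000
  cycle 1 → 1: weight = 6, length = 1, mean = 6/1 ≈ 6.000
  cycle 2 → 2: weight = 5, length = 1, mean = 5/1 ≈ 5.000
  cycle 0 → 1 → 0: weight = 8, length = 2, mean = 8/2 ≈ 4.000
  cycle 0 → 2 → 0: weight = 3, length = 2, mean = 3/2 ≈ 1.500
  cycle 1 → 0 → 1: weight = 8, length = 2, mean = 8/2 ≈ 4.000
Minimum mean = 1.500, attained e.g. along the cycle 0 → 2 → 0 with weight 3 and length 2. So λ(A) = 3/2 = 3/2.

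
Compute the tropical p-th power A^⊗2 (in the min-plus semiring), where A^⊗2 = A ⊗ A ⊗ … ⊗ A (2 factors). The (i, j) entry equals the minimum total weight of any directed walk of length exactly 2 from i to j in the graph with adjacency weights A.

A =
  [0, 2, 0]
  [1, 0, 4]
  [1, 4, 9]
A^⊗2 =
  [0, 2, 0]
  [1, 0, 1]
  [1, 3, 1]

Each entry (A^⊗2)_ij equals the minimum over all length-2 walks i = v_0 → v_1 → … → v_2 = j of Σ_t A[v_t][v_{t+1}]. For example, for (i, j) = (0, 2) we minimise over 3 possible intermediate vertex sequences; the minimum is 0, attained along the walk 0 → 0 → 2.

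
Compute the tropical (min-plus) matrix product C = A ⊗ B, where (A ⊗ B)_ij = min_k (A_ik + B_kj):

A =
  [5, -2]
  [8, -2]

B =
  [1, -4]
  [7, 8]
A ⊗ B =
  [5, 1]
  [5, 4]

Apply the min-plus product entry-by-entry:
  C[0][0] = min over k of (A[0][0] + B[0][0] = 5 + 1 = 6, A[0][1] + B[1][0] = -2 + 7 = 5) = 5 (attained at k = 1)
  C[0][1] = min over k of (A[0][0] + B[0][1] = 5 + -4 = 1, A[0][1] + B[1][1] = -2 + 8 = 6) = 1 (attained at k = 0)
  C[1][0] = min over k of (A[1][0] + B[0][0] = 8 + 1 = 9, A[1][1] + B[1][0] = -2 + 7 = 5) = 5 (attained at k = 1)
  C[1][1] = min over k of (A[1][0] + B[0][1] = 8 + -4 = 4, A[1][1] + B[1][1] = -2 + 8 = 6) = 4 (attained at k = 0)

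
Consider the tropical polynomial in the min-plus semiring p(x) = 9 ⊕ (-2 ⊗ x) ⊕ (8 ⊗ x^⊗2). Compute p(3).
p(3) = 1

A tropical monomial a ⊗ x^⊗i evaluates to a + i · x. Evaluating each term at x = 3:
  Term 0 contributes 9 + 0 · 3 = 9
  Term 1 contributes -2 + 1 · 3 = 1
  Term 2 contributes 8 + 2 · 3 = 14
p(3) = ⊕ of these = min[9, 1, 14] = 1.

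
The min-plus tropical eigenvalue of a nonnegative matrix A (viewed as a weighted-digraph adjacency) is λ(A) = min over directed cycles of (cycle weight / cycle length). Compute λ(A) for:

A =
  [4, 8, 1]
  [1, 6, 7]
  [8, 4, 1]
λ(A) = 1

Enumerate directed cycles and compute their means (weight / length). Sample:
  cycle 0 → 0: weight = 4, length = 1, mean = 4/1 ≈ 4.000
  cycle 1 → 1: weight = 6, length = 1, mean = 6/1 ≈ 6.000
  cycle 2 → 2: weight = 1, length = 1, mean = 1/1 ≈ 1.000
  cycle 0 → 1 → 0: weight = 9, length = 2, mean = 9/2 ≈ 4.500
  cycle 0 → 2 → 0: weight = 9, length = 2, mean = 9/2 ≈ 4.500
  cycle 1 → 0 → 1: weight = 9, length = 2, mean = 9/2 ≈ 4.500
Minimum mean = 1.000, attained e.g. along the cycle 2 → 2 with weight 1 and length 1. So λ(A) = 1/1 = 1.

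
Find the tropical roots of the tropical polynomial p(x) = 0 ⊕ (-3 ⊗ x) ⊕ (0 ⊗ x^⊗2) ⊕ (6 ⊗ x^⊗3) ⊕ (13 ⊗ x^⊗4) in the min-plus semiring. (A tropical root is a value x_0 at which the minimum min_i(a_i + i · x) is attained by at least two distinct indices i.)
Roots: {-7, -6, -3, 3}

Each tropical root is a break point of the lower envelope of the lines y = a_i + i · x (there are 5 lines, with slopes 0, 1, ..., 4). Only the lines that attain the minimum somewhere contribute to roots; other lines are dominated. Here the surviving (envelope) indices are i = 4, i = 3, i = 2, i = 1, i = 0.
Intersections between consecutive envelope lines give the roots: for adjacent envelope indices i < j the intersection is x = (a_i − a_j) / (j − i). Reading off the sorted break points: {-7, -6, -3, 3}.
Verification: at each break x_0, at least two indices attain the minimum of min_i(a_i + i · x_0).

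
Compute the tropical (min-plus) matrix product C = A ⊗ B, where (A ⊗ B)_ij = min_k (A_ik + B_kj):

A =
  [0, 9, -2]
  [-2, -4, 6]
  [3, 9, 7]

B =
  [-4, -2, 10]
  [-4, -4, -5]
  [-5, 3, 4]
A ⊗ B =
  [-7, -2, 2]
  [-8, -8, -9]
  [-1, 1, 4]

Apply the min-plus product entry-by-entry:
  C[0][0] = min over k of (A[0][0] + B[0][0] = 0 + -4 = -4, A[0][1] + B[1][0] = 9 + -4 = 5, A[0][2] + B[2][0] = -2 + -5 = -7) = -7 (attained at k = 2)
  C[0][1] = min over k of (A[0][0] + B[0][1] = 0 + -2 = -2, A[0][1] + B[1][1] = 9 + -4 = 5, A[0][2] + B[2][1] = -2 + 3 = 1) = -2 (attained at k = 0)
  C[0][2] = min over k of (A[0][0] + B[0][2] = 0 + 10 = 10, A[0][1] + B[1][2] = 9 + -5 = 4, A[0][2] + B[2][2] = -2 + 4 = 2) = 2 (attained at k = 2)
  C[1][0] = min over k of (A[1][0] + B[0][0] = -2 + -4 = -6, A[1][1] + B[1][0] = -4 + -4 = -8, A[1][2] + B[2][0] = 6 + -5 = 1) = -8 (attained at k = 1)
  C[1][1] = min over k of (A[1][0] + B[0][1] = -2 + -2 = -4, A[1][1] + B[1][1] = -4 + -4 = -8, A[1][2] + B[2][1] = 6 + 3 = 9) = -8 (attained at k = 1)
  C[1][2] = min over k of (A[1][0] + B[0][2] = -2 + 10 = 8, A[1][1] + B[1][2] = -4 + -5 = -9, A[1][2] + B[2][2] = 6 + 4 = 10) = -9 (attained at k = 1)
  C[2][0] = min over k of (A[2][0] + B[0][0] = 3 + -4 = -1, A[2][1] + B[1][0] = 9 + -4 = 5, A[2][2] + B[2][0] = 7 + -5 = 2) = -1 (attained at k = 0)
  C[2][1] = min over k of (A[2][0] + B[0][1] = 3 + -2 = 1, A[2][1] + B[1][1] = 9 + -4 = 5, A[2][2] + B[2][1] = 7 + 3 = 10) = 1 (attained at k = 0)
  C[2][2] = min over k of (A[2][0] + B[0][2] = 3 + 10 = 13, A[2][1] + B[1][2] = 9 + -5 = 4, A[2][2] + B[2][2] = 7 + 4 = 11) = 4 (attained at k = 1)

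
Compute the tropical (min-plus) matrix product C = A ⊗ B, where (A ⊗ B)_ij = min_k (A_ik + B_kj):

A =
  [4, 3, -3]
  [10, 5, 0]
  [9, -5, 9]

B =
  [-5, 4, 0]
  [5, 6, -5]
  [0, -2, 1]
A ⊗ B =
  [-3, -5, -2]
  [0, -2, 0]
  [0, 1, -10]

Apply the min-plus product entry-by-entry:
  C[0][0] = min over k of (A[0][0] + B[0][0] = 4 + -5 = -1, A[0][1] + B[1][0] = 3 + 5 = 8, A[0][2] + B[2][0] = -3 + 0 = -3) = -3 (attained at k = 2)
  C[0][1] = min over k of (A[0][0] + B[0][1] = 4 + 4 = 8, A[0][1] + B[1][1] = 3 + 6 = 9, A[0][2] + B[2][1] = -3 + -2 = -5) = -5 (attained at k = 2)
  C[0][2] = min over k of (A[0][0] + B[0][2] = 4 + 0 = 4, A[0][1] + B[1][2] = 3 + -5 = -2, A[0][2] + B[2][2] = -3 + 1 = -2) = -2 (attained at k = 1)
  C[1][0] = min over k of (A[1][0] + B[0][0] = 10 + -5 = 5, A[1][1] + B[1][0] = 5 + 5 = 10, A[1][2] + B[2][0] = 0 + 0 = 0) = 0 (attained at k = 2)
  C[1][1] = min over k of (A[1][0] + B[0][1] = 10 + 4 = 14, A[1][1] + B[1][1] = 5 + 6 = 11, A[1][2] + B[2][1] = 0 + -2 = -2) = -2 (attained at k = 2)
  C[1][2] = min over k of (A[1][0] + B[0][2] = 10 + 0 = 10, A[1][1] + B[1][2] = 5 + -5 = 0, A[1][2] + B[2][2] = 0 + 1 = 1) = 0 (attained at k = 1)
  C[2][0] = min over k of (A[2][0] + B[0][0] = 9 + -5 = 4, A[2][1] + B[1][0] = -5 + 5 = 0, A[2][2] + B[2][0] = 9 + 0 = 9) = 0 (attained at k = 1)
  C[2][1] = min over k of (A[2][0] + B[0][1] = 9 + 4 = 13, A[2][1] + B[1][1] = -5 + 6 = 1, A[2][2] + B[2][1] = 9 + -2 = 7) = 1 (attained at k = 1)
  C[2][2] = min over k of (A[2][0] + B[0][2] = 9 + 0 = 9, A[2][1] + B[1][2] = -5 + -5 = -10, A[2][2] + B[2][2] = 9 + 1 = 10) = -10 (attained at k = 1)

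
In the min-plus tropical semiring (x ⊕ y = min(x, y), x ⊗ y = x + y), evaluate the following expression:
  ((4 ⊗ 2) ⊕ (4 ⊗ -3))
((4 ⊗ 2) ⊕ (4 ⊗ -3)) = 1

Expand innermost to outermost. Recall ⊕ takes the minimum of its arguments and ⊗ takes their sum. Working out the expression ((4 ⊗ 2) ⊕ (4 ⊗ -3)) gives 1.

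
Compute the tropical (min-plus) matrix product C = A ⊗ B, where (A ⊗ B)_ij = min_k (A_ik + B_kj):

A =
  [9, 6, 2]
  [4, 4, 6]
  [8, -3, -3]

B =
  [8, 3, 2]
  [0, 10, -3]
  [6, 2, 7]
A ⊗ B =
  [6, 4, 3]
  [4, 7, 1]
  [-3, -1, -6]

Apply the min-plus product entry-by-entry:
  C[0][0] = min over k of (A[0][0] + B[0][0] = 9 + 8 = 17, A[0][1] + B[1][0] = 6 + 0 = 6, A[0][2] + B[2][0] = 2 + 6 = 8) = 6 (attained at k = 1)
  C[0][1] = min over k of (A[0][0] + B[0][1] = 9 + 3 = 12, A[0][1] + B[1][1] = 6 + 10 = 16, A[0][2] + B[2][1] = 2 + 2 = 4) = 4 (attained at k = 2)
  C[0][2] = min over k of (A[0][0] + B[0][2] = 9 + 2 = 11, A[0][1] + B[1][2] = 6 + -3 = 3, A[0][2] + B[2][2] = 2 + 7 = 9) = 3 (attained at k = 1)
  C[1][0] = min over k of (A[1][0] + B[0][0] = 4 + 8 = 12, A[1][1] + B[1][0] = 4 + 0 = 4, A[1][2] + B[2][0] = 6 + 6 = 12) = 4 (attained at k = 1)
  C[1][1] = min over k of (A[1][0] + B[0][1] = 4 + 3 = 7, A[1][1] + B[1][1] = 4 + 10 = 14, A[1][2] + B[2][1] = 6 + 2 = 8) = 7 (attained at k = 0)
  C[1][2] = min over k of (A[1][0] + B[0][2] = 4 + 2 = 6, A[1][1] + B[1][2] = 4 + -3 = 1, A[1][2] + B[2][2] = 6 + 7 = 13) = 1 (attained at k = 1)
  C[2][0] = min over k of (A[2][0] + B[0][0] = 8 + 8 = 16, A[2][1] + B[1][0] = -3 + 0 = -3, A[2][2] + B[2][0] = -3 + 6 = 3) = -3 (attained at k = 1)
  C[2][1] = min over k of (A[2][0] + B[0][1] = 8 + 3 = 11, A[2][1] + B[1][1] = -3 + 10 = 7, A[2][2] + B[2][1] = -3 + 2 = -1) = -1 (attained at k = 2)
  C[2][2] = min over k of (A[2][0] + B[0][2] = 8 + 2 = 10, A[2][1] + B[1][2] = -3 + -3 = -6, A[2][2] + B[2][2] = -3 + 7 = 4) = -6 (attained at k = 1)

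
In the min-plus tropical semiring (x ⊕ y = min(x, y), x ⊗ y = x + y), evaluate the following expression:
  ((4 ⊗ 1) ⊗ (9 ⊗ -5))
((4 ⊗ 1) ⊗ (9 ⊗ -5)) = 9

Expand innermost to outermost. Recall ⊕ takes the minimum of its arguments and ⊗ takes their sum. Working out the expression ((4 ⊗ 1) ⊗ (9 ⊗ -5)) gives 9.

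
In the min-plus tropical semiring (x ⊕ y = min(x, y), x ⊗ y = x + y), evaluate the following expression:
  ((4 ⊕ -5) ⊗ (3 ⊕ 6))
((4 ⊕ -5) ⊗ (3 ⊕ 6)) = -2

Expand innermost to outermost. Recall ⊕ takes the minimum of its arguments and ⊗ takes their sum. Working out the expression ((4 ⊕ -5) ⊗ (3 ⊕ 6)) gives -2.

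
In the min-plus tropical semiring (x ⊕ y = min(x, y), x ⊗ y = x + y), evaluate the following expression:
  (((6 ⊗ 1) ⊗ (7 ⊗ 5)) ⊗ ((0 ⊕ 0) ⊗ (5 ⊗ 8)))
(((6 ⊗ 1) ⊗ (7 ⊗ 5)) ⊗ ((0 ⊕ 0) ⊗ (5 ⊗ 8))) = 32

Expand innermost to outermost. Recall ⊕ takes the minimum of its arguments and ⊗ takes their sum. Working out the expression (((6 ⊗ 1) ⊗ (7 ⊗ 5)) ⊗ ((0 ⊕ 0) ⊗ (5 ⊗ 8))) gives 32.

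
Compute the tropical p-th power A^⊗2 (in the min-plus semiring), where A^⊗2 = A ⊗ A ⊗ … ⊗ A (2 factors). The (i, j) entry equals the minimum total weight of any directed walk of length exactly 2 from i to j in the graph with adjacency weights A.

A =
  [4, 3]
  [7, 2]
A^⊗2 =
  [8, 5]
  [9, 4]

Each entry (A^⊗2)_ij equals the minimum over all length-2 walks i = v_0 → v_1 → … → v_2 = j of Σ_t A[v_t][v_{t+1}]. For example, for (i, j) = (0, 1) we minimise over 2 possible intermediate vertex sequences; the minimum is 5, attained along the walk 0 → 1 → 1.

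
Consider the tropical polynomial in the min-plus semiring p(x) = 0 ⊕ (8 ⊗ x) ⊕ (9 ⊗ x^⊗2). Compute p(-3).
p(-3) = 0

A tropical monomial a ⊗ x^⊗i evaluates to a + i · x. Evaluating each term at x = -3:
  Term 0 contributes 0 + 0 · -3 = 0
  Term 1 contributes 8 + 1 · -3 = 5
  Term 2 contributes 9 + 2 · -3 = 3
p(-3) = ⊕ of these = min[0, 5, 3] = 0.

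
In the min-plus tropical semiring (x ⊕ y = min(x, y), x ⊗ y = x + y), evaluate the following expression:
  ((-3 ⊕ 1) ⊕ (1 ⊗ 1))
((-3 ⊕ 1) ⊕ (1 ⊗ 1)) = -3

Expand innermost to outermost. Recall ⊕ takes the minimum of its arguments and ⊗ takes their sum. Working out the expression ((-3 ⊕ 1) ⊕ (1 ⊗ 1)) gives -3.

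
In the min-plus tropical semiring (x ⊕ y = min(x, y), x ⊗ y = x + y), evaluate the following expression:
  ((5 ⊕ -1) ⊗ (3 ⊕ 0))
((5 ⊕ -1) ⊗ (3 ⊕ 0)) = -1

Expand innermost to outermost. Recall ⊕ takes the minimum of its arguments and ⊗ takes their sum. Working out the expression ((5 ⊕ -1) ⊗ (3 ⊕ 0)) gives -1.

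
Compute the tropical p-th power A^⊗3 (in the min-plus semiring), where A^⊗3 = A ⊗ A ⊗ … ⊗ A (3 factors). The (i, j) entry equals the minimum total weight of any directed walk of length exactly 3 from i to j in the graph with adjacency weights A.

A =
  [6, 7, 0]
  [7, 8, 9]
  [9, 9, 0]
A^⊗3 =
  [9, 9, 0]
  [16, 16, 7]
  [9, 9, 0]

Each entry (A^⊗3)_ij equals the minimum over all length-3 walks i = v_0 → v_1 → … → v_3 = j of Σ_t A[v_t][v_{t+1}]. For example, for (i, j) = (0, 2) we minimise over 9 possible intermediate vertex sequences; the minimum is 0, attained along the walk 0 → 2 → 2 → 2.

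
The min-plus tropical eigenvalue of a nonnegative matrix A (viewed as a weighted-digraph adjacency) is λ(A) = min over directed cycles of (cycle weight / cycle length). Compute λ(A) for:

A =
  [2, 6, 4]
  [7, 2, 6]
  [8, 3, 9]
λ(A) = 2

Enumerate directed cycles and compute their means (weight / length). Sample:
  cycle 0 → 0: weight = 2, length = 1, mean = 2/1 ≈ 2.000
  cycle 1 → 1: weight = 2, length = 1, mean = 2/1 ≈ 2.000
  cycle 2 → 2: weight = 9, length = 1, mean = 9/1 ≈ 9.000
  cycle 0 → 1 → 0: weight = 13, length = 2, mean = 13/2 ≈ 6.500
  cycle 0 → 2 → 0: weight = 12, length = 2, mean = 12/2 ≈ 6.000
  cycle 1 → 0 → 1: weight = 13, length = 2, mean = 13/2 ≈ 6.500
Minimum mean = 2.000, attained e.g. along the cycle 0 → 0 with weight 2 and length 1. So λ(A) = 2/1 = 2.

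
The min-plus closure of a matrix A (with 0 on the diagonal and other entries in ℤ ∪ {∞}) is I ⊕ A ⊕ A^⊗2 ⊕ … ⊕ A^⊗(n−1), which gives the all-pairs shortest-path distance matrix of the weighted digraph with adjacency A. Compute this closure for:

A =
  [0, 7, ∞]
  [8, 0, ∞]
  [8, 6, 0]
Closure =
  [0, 7, ∞]
  [8, 0, ∞]
  [8, 6, 0]

This is the Floyd-Warshall all-pairs shortest-path computation. For each intermediate vertex k = 0, 1, …, 2, update dist[i][j] ← min(dist[i][j], dist[i][k] + dist[k][j]). The final matrix gives, for each (i, j), the minimum total weight of any directed path from i to j (possibly empty when i = j).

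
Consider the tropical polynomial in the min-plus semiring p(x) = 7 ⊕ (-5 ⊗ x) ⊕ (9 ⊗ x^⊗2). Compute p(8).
p(8) = 3

A tropical monomial a ⊗ x^⊗i evaluates to a + i · x. Evaluating each term at x = 8:
  Term 0 contributes 7 + 0 · 8 = 7
  Term 1 contributes -5 + 1 · 8 = 3
  Term 2 contributes 9 + 2 · 8 = 25
p(8) = ⊕ of these = min[7, 3, 25] = 3.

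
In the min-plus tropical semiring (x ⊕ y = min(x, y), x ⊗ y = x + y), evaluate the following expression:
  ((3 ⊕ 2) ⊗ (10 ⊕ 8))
((3 ⊕ 2) ⊗ (10 ⊕ 8)) = 10

Expand innermost to outermost. Recall ⊕ takes the minimum of its arguments and ⊗ takes their sum. Working out the expression ((3 ⊕ 2) ⊗ (10 ⊕ 8)) gives 10.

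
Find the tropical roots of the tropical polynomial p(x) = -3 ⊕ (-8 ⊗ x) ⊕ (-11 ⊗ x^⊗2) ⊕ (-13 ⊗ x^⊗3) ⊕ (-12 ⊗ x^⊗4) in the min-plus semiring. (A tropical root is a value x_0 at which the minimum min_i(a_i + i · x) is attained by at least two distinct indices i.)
Roots: {-1, 2, 3, 5}

Each tropical root is a break point of the lower envelope of the lines y = a_i + i · x (there are 5 lines, with slopes 0, 1, ..., 4). Only the lines that attain the minimum somewhere contribute to roots; other lines are dominated. Here the surviving (envelope) indices are i = 4, i = 3, i = 2, i = 1, i = 0.
Intersections between consecutive envelope lines give the roots: for adjacent envelope indices i < j the intersection is x = (a_i − a_j) / (j − i). Reading off the sorted break points: {-1, 2, 3, 5}.
Verification: at each break x_0, at least two indices attain the minimum of min_i(a_i + i · x_0).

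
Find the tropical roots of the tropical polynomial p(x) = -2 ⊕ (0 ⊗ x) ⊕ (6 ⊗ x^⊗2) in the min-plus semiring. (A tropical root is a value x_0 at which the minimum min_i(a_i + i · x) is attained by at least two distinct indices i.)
Roots: {-6, -2}

Each tropical root is a break point of the lower envelope of the lines y = a_i + i · x (there are 3 lines, with slopes 0, 1, ..., 2). Only the lines that attain the minimum somewhere contribute to roots; other lines are dominated. Here the surviving (envelope) indices are i = 2, i = 1, i = 0.
Intersections between consecutive envelope lines give the roots: for adjacent envelope indices i < j the intersection is x = (a_i − a_j) / (j − i). Reading off the sorted break points: {-6, -2}.
Verification: at each break x_0, at least two indices attain the minimum of min_i(a_i + i · x_0).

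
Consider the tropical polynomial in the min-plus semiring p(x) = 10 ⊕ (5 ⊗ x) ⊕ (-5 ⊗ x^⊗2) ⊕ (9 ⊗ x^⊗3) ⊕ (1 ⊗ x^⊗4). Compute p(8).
p(8) = 10

A tropical monomial a ⊗ x^⊗i evaluates to a + i · x. Evaluating each term at x = 8:
  Term 0 contributes 10 + 0 · 8 = 10
  Term 1 contributes 5 + 1 · 8 = 13
  Term 2 contributes -5 + 2 · 8 = 11
  Term 3 contributes 9 + 3 · 8 = 33
  Term 4 contributes 1 + 4 · 8 = 33
p(8) = ⊕ of these = min[10, 13, 11, 33, 33] = 10.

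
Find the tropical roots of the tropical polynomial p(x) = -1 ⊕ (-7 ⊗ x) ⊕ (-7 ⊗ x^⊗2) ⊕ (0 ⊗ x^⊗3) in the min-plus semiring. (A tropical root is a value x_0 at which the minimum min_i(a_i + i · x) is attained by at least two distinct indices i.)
Roots: {-7, 0, 6}

Each tropical root is a break point of the lower envelope of the lines y = a_i + i · x (there are 4 lines, with slopes 0, 1, ..., 3). Only the lines that attain the minimum somewhere contribute to roots; other lines are dominated. Here the surviving (envelope) indices are i = 3, i = 2, i = 1, i = 0.
Intersections between consecutive envelope lines give the roots: for adjacent envelope indices i < j the intersection is x = (a_i − a_j) / (j − i). Reading off the sorted break points: {-7, 0, 6}.
Verification: at each break x_0, at least two indices attain the minimum of min_i(a_i + i · x_0).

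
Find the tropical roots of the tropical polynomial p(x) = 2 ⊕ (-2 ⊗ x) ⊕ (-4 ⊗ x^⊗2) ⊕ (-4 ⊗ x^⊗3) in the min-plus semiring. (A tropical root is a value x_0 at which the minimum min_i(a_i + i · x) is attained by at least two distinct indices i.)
Roots: {0, 2, 4}

Each tropical root is a break point of the lower envelope of the lines y = a_i + i · x (there are 4 lines, with slopes 0, 1, ..., 3). Only the lines that attain the minimum somewhere contribute to roots; other lines are dominated. Here the surviving (envelope) indices are i = 3, i = 2, i = 1, i = 0.
Intersections between consecutive envelope lines give the roots: for adjacent envelope indices i < j the intersection is x = (a_i − a_j) / (j − i). Reading off the sorted break points: {0, 2, 4}.
Verification: at each break x_0, at least two indices attain the minimum of min_i(a_i + i · x_0).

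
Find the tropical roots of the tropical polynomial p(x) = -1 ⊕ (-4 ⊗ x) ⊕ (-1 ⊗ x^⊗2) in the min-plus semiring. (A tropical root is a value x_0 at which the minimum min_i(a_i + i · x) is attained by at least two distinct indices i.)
Roots: {-3, 3}

Each tropical root is a break point of the lower envelope of the lines y = a_i + i · x (there are 3 lines, with slopes 0, 1, ..., 2). Only the lines that attain the minimum somewhere contribute to roots; other lines are dominated. Here the surviving (envelope) indices are i = 2, i = 1, i = 0.
Intersections between consecutive envelope lines give the roots: for adjacent envelope indices i < j the intersection is x = (a_i − a_j) / (j − i). Reading off the sorted break points: {-3, 3}.
Verification: at each break x_0, at least two indices attain the minimum of min_i(a_i + i · x_0).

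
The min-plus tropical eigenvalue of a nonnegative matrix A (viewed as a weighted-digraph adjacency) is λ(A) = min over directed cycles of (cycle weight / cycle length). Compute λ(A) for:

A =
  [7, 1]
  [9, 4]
λ(A) = 4

Enumerate directed cycles and compute their means (weight / length). Sample:
  cycle 0 → 0: weight = 7, length = 1, mean = 7/1 ≈ 7.000
  cycle 1 → 1: weight = 4, length = 1, mean = 4/1 ≈ 4.000
  cycle 0 → 1 → 0: weight = 10, length = 2, mean = 10/2 ≈ 5.000
  cycle 1 → 0 → 1: weight = 10, length = 2, mean = 10/2 ≈ 5.000
Minimum mean = 4.000, attained e.g. along the cycle 1 → 1 with weight 4 and length 1. So λ(A) = 4/1 = 4.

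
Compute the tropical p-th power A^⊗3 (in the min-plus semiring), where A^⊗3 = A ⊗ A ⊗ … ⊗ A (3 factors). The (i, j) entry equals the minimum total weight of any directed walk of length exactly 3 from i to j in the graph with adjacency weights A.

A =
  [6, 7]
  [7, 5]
A^⊗3 =
  [18, 17]
  [17, 15]

Each entry (A^⊗3)_ij equals the minimum over all length-3 walks i = v_0 → v_1 → … → v_3 = j of Σ_t A[v_t][v_{t+1}]. For example, for (i, j) = (0, 1) we minimise over 4 possible intermediate vertex sequences; the minimum is 17, attained along the walk 0 → 1 → 1 → 1.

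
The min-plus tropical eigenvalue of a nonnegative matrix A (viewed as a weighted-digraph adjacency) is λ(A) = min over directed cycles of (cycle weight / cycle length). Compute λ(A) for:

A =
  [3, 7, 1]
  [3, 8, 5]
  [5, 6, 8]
λ(A) = 3

Enumerate directed cycles and compute their means (weight / length). Sample:
  cycle 0 → 0: weight = 3, length = 1, mean = 3/1 ≈ 3.000
  cycle 1 → 1: weight = 8, length = 1, mean = 8/1 ≈ 8.000
  cycle 2 → 2: weight = 8, length = 1, mean = 8/1 ≈ 8.000
  cycle 0 → 1 → 0: weight = 10, length = 2, mean = 10/2 ≈ 5.000
  cycle 0 → 2 → 0: weight = 6, length = 2, mean = 6/2 ≈ 3.000
  cycle 1 → 0 → 1: weight = 10, length = 2, mean = 10/2 ≈ 5.000
Minimum mean = 3.000, attained e.g. along the cycle 0 → 0 with weight 3 and length 1. So λ(A) = 3/1 = 3.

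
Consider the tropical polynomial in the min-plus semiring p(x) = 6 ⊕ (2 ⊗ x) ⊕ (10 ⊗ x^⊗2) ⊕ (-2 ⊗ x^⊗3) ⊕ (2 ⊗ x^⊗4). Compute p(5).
p(5) = 6

A tropical monomial a ⊗ x^⊗i evaluates to a + i · x. Evaluating each term at x = 5:
  Term 0 contributes 6 + 0 · 5 = 6
  Term 1 contributes 2 + 1 · 5 = 7
  Term 2 contributes 10 + 2 · 5 = 20
  Term 3 contributes -2 + 3 · 5 = 13
  Term 4 contributes 2 + 4 · 5 = 22
p(5) = ⊕ of these = min[6, 7, 20, 13, 22] = 6.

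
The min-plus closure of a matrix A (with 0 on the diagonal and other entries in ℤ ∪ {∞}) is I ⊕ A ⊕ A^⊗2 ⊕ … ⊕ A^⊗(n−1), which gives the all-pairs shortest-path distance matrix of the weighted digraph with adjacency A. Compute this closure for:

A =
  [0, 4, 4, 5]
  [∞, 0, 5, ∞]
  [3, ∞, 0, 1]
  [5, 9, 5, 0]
Closure =
  [0, 4, 4, 5]
  [8, 0, 5, 6]
  [3, 7, 0, 1]
  [5, 9, 5, 0]

This is the Floyd-Warshall all-pairs shortest-path computation. For each intermediate vertex k = 0, 1, …, 3, update dist[i][j] ← min(dist[i][j], dist[i][k] + dist[k][j]). The final matrix gives, for each (i, j), the minimum total weight of any directed path from i to j (possibly empty when i = j).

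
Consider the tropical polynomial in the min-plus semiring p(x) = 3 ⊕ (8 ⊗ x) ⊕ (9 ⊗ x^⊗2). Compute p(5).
p(5) = 3

A tropical monomial a ⊗ x^⊗i evaluates to a + i · x. Evaluating each term at x = 5:
  Term 0 contributes 3 + 0 · 5 = 3
  Term 1 contributes 8 + 1 · 5 = 13
  Term 2 contributes 9 + 2 · 5 = 19
p(5) = ⊕ of these = min[3, 13, 19] = 3.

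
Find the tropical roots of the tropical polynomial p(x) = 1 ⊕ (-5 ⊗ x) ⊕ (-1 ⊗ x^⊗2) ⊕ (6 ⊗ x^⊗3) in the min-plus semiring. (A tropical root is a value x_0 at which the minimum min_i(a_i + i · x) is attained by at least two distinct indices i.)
Roots: {-7, -4, 6}

Each tropical root is a break point of the lower envelope of the lines y = a_i + i · x (there are 4 lines, with slopes 0, 1, ..., 3). Only the lines that attain the minimum somewhere contribute to roots; other lines are dominated. Here the surviving (envelope) indices are i = 3, i = 2, i = 1, i = 0.
Intersections between consecutive envelope lines give the roots: for adjacent envelope indices i < j the intersection is x = (a_i − a_j) / (j − i). Reading off the sorted break points: {-7, -4, 6}.
Verification: at each break x_0, at least two indices attain the minimum of min_i(a_i + i · x_0).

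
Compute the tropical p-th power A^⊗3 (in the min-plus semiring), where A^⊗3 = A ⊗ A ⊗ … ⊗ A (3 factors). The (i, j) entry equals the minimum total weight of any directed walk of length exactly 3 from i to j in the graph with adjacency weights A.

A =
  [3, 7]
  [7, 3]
A^⊗3 =
  [9, 13]
  [13, 9]

Each entry (A^⊗3)_ij equals the minimum over all length-3 walks i = v_0 → v_1 → … → v_3 = j of Σ_t A[v_t][v_{t+1}]. For example, for (i, j) = (0, 1) we minimise over 4 possible intermediate vertex sequences; the minimum is 13, attained along the walk 0 → 0 → 0 → 1.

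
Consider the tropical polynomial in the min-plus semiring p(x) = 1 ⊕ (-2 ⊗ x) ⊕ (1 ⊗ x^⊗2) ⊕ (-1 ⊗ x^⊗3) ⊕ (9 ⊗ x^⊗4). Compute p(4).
p(4) = 1

A tropical monomial a ⊗ x^⊗i evaluates to a + i · x. Evaluating each term at x = 4:
  Term 0 contributes 1 + 0 · 4 = 1
  Term 1 contributes -2 + 1 · 4 = 2
  Term 2 contributes 1 + 2 · 4 = 9
  Term 3 contributes -1 + 3 · 4 = 11
  Term 4 contributes 9 + 4 · 4 = 25
p(4) = ⊕ of these = min[1, 2, 9, 11, 25] = 1.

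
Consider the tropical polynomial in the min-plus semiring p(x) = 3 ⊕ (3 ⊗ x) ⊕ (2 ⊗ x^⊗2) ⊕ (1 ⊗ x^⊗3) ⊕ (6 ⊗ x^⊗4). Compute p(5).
p(5) = 3

A tropical monomial a ⊗ x^⊗i evaluates to a + i · x. Evaluating each term at x = 5:
  Term 0 contributes 3 + 0 · 5 = 3
  Term 1 contributes 3 + 1 · 5 = 8
  Term 2 contributes 2 + 2 · 5 = 12
  Term 3 contributes 1 + 3 · 5 = 16
  Term 4 contributes 6 + 4 · 5 = 26
p(5) = ⊕ of these = min[3, 8, 12, 16, 26] = 3.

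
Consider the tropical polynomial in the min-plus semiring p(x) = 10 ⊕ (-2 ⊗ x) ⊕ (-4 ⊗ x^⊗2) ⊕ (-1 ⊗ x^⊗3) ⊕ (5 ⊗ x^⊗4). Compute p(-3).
p(-3) = -10

A tropical monomial a ⊗ x^⊗i evaluates to a + i · x. Evaluating each term at x = -3:
  Term 0 contributes 10 + 0 · -3 = 10
  Term 1 contributes -2 + 1 · -3 = -5
  Term 2 contributes -4 + 2 · -3 = -10
  Term 3 contributes -1 + 3 · -3 = -10
  Term 4 contributes 5 + 4 · -3 = -7
p(-3) = ⊕ of these = min[10, -5, -10, -10, -7] = -10.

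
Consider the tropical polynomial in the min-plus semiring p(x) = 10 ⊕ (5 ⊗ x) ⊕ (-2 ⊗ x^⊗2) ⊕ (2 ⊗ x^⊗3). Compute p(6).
p(6) = 10

A tropical monomial a ⊗ x^⊗i evaluates to a + i · x. Evaluating each term at x = 6:
  Term 0 contributes 10 + 0 · 6 = 10
  Term 1 contributes 5 + 1 · 6 = 11
  Term 2 contributes -2 + 2 · 6 = 10
  Term 3 contributes 2 + 3 · 6 = 20
p(6) = ⊕ of these = min[10, 11, 10, 20] = 10.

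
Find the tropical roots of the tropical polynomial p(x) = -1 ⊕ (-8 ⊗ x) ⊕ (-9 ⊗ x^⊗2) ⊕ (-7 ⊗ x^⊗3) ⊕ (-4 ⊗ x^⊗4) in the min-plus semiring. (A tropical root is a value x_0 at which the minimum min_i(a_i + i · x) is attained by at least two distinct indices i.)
Roots: {-3, -2, 1, 7}

Each tropical root is a break point of the lower envelope of the lines y = a_i + i · x (there are 5 lines, with slopes 0, 1, ..., 4). Only the lines that attain the minimum somewhere contribute to roots; other lines are dominated. Here the surviving (envelope) indices are i = 4, i = 3, i = 2, i = 1, i = 0.
Intersections between consecutive envelope lines give the roots: for adjacent envelope indices i < j the intersection is x = (a_i − a_j) / (j − i). Reading off the sorted break points: {-3, -2, 1, 7}.
Verification: at each break x_0, at least two indices attain the minimum of min_i(a_i + i · x_0).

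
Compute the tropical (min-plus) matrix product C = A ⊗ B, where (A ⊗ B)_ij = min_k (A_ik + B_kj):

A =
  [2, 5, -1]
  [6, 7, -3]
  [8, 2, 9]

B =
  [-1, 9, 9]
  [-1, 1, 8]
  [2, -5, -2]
A ⊗ B =
  [1, -6, -3]
  [-1, -8, -5]
  [1, 3, 7]

Apply the min-plus product entry-by-entry:
  C[0][0] = min over k of (A[0][0] + B[0][0] = 2 + -1 = 1, A[0][1] + B[1][0] = 5 + -1 = 4, A[0][2] + B[2][0] = -1 + 2 = 1) = 1 (attained at k = 0)
  C[0][1] = min over k of (A[0][0] + B[0][1] = 2 + 9 = 11, A[0][1] + B[1][1] = 5 + 1 = 6, A[0][2] + B[2][1] = -1 + -5 = -6) = -6 (attained at k = 2)
  C[0][2] = min over k of (A[0][0] + B[0][2] = 2 + 9 = 11, A[0][1] + B[1][2] = 5 + 8 = 13, A[0][2] + B[2][2] = -1 + -2 = -3) = -3 (attained at k = 2)
  C[1][0] = min over k of (A[1][0] + B[0][0] = 6 + -1 = 5, A[1][1] + B[1][0] = 7 + -1 = 6, A[1][2] + B[2][0] = -3 + 2 = -1) = -1 (attained at k = 2)
  C[1][1] = min over k of (A[1][0] + B[0][1] = 6 + 9 = 15, A[1][1] + B[1][1] = 7 + 1 = 8, A[1][2] + B[2][1] = -3 + -5 = -8) = -8 (attained at k = 2)
  C[1][2] = min over k of (A[1][0] + B[0][2] = 6 + 9 = 15, A[1][1] + B[1][2] = 7 + 8 = 15, A[1][2] + B[2][2] = -3 + -2 = -5) = -5 (attained at k = 2)
  C[2][0] = min over k of (A[2][0] + B[0][0] = 8 + -1 = 7, A[2][1] + B[1][0] = 2 + -1 = 1, A[2][2] + B[2][0] = 9 + 2 = 11) = 1 (attained at k = 1)
  C[2][1] = min over k of (A[2][0] + B[0][1] = 8 + 9 = 17, A[2][1] + B[1][1] = 2 + 1 = 3, A[2][2] + B[2][1] = 9 + -5 = 4) = 3 (attained at k = 1)
  C[2][2] = min over k of (A[2][0] + B[0][2] = 8 + 9 = 17, A[2][1] + B[1][2] = 2 + 8 = 10, A[2][2] + B[2][2] = 9 + -2 = 7) = 7 (attained at k = 2)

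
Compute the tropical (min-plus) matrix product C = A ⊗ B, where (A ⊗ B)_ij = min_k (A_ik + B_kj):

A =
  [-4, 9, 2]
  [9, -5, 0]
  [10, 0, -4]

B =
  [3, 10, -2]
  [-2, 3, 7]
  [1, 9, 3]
A ⊗ B =
  [-1, 6, -6]
  [-7, -2, 2]
  [-3, 3, -1]

Apply the min-plus product entry-by-entry:
  C[0][0] = min over k of (A[0][0] + B[0][0] = -4 + 3 = -1, A[0][1] + B[1][0] = 9 + -2 = 7, A[0][2] + B[2][0] = 2 + 1 = 3) = -1 (attained at k = 0)
  C[0][1] = min over k of (A[0][0] + B[0][1] = -4 + 10 = 6, A[0][1] + B[1][1] = 9 + 3 = 12, A[0][2] + B[2][1] = 2 + 9 = 11) = 6 (attained at k = 0)
  C[0][2] = min over k of (A[0][0] + B[0][2] = -4 + -2 = -6, A[0][1] + B[1][2] = 9 + 7 = 16, A[0][2] + B[2][2] = 2 + 3 = 5) = -6 (attained at k = 0)
  C[1][0] = min over k of (A[1][0] + B[0][0] = 9 + 3 = 12, A[1][1] + B[1][0] = -5 + -2 = -7, A[1][2] + B[2][0] = 0 + 1 = 1) = -7 (attained at k = 1)
  C[1][1] = min over k of (A[1][0] + B[0][1] = 9 + 10 = 19, A[1][1] + B[1][1] = -5 + 3 = -2, A[1][2] + B[2][1] = 0 + 9 = 9) = -2 (attained at k = 1)
  C[1][2] = min over k of (A[1][0] + B[0][2] = 9 + -2 = 7, A[1][1] + B[1][2] = -5 + 7 = 2, A[1][2] + B[2][2] = 0 + 3 = 3) = 2 (attained at k = 1)
  C[2][0] = min over k of (A[2][0] + B[0][0] = 10 + 3 = 13, A[2][1] + B[1][0] = 0 + -2 = -2, A[2][2] + B[2][0] = -4 + 1 = -3) = -3 (attained at k = 2)
  C[2][1] = min over k of (A[2][0] + B[0][1] = 10 + 10 = 20, A[2][1] + B[1][1] = 0 + 3 = 3, A[2][2] + B[2][1] = -4 + 9 = 5) = 3 (attained at k = 1)
  C[2][2] = min over k of (A[2][0] + B[0][2] = 10 + -2 = 8, A[2][1] + B[1][2] = 0 + 7 = 7, A[2][2] + B[2][2] = -4 + 3 = -1) = -1 (attained at k = 2)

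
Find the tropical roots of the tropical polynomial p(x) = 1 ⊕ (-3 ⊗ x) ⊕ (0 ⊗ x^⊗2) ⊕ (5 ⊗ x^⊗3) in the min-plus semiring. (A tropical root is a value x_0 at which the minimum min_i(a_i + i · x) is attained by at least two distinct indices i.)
Roots: {-5, -3, 4}

Each tropical root is a break point of the lower envelope of the lines y = a_i + i · x (there are 4 lines, with slopes 0, 1, ..., 3). Only the lines that attain the minimum somewhere contribute to roots; other lines are dominated. Here the surviving (envelope) indices are i = 3, i = 2, i = 1, i = 0.
Intersections between consecutive envelope lines give the roots: for adjacent envelope indices i < j the intersection is x = (a_i − a_j) / (j − i). Reading off the sorted break points: {-5, -3, 4}.
Verification: at each break x_0, at least two indices attain the minimum of min_i(a_i + i · x_0).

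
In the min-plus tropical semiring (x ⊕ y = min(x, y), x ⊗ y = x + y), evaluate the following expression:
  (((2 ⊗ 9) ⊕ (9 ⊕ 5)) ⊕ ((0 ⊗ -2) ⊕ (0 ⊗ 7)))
(((2 ⊗ 9) ⊕ (9 ⊕ 5)) ⊕ ((0 ⊗ -2) ⊕ (0 ⊗ 7))) = -2

Expand innermost to outermost. Recall ⊕ takes the minimum of its arguments and ⊗ takes their sum. Working out the expression (((2 ⊗ 9) ⊕ (9 ⊕ 5)) ⊕ ((0 ⊗ -2) ⊕ (0 ⊗ 7))) gives -2.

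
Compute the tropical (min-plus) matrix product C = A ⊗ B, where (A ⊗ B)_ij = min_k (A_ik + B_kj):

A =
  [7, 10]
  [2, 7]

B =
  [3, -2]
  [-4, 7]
A ⊗ B =
  [6, 5]
  [3, 0]

Apply the min-plus product entry-by-entry:
  C[0][0] = min over k of (A[0][0] + B[0][0] = 7 + 3 = 10, A[0][1] + B[1][0] = 10 + -4 = 6) = 6 (attained at k = 1)
  C[0][1] = min over k of (A[0][0] + B[0][1] = 7 + -2 = 5, A[0][1] + B[1][1] = 10 + 7 = 17) = 5 (attained at k = 0)
  C[1][0] = min over k of (A[1][0] + B[0][0] = 2 + 3 = 5, A[1][1] + B[1][0] = 7 + -4 = 3) = 3 (attained at k = 1)
  C[1][1] = min over k of (A[1][0] + B[0][1] = 2 + -2 = 0, A[1][1] + B[1][1] = 7 + 7 = 14) = 0 (attained at k = 0)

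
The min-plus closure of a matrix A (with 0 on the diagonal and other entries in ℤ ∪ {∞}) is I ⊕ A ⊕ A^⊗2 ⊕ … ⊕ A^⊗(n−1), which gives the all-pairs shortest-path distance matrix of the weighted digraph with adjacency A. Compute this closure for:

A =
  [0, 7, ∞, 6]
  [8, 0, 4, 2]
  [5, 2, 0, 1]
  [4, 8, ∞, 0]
Closure =
  [0, 7, 11, 6]
  [6, 0, 4, 2]
  [5, 2, 0, 1]
  [4, 8, 12, 0]

This is the Floyd-Warshall all-pairs shortest-path computation. For each intermediate vertex k = 0, 1, …, 3, update dist[i][j] ← min(dist[i][j], dist[i][k] + dist[k][j]). The final matrix gives, for each (i, j), the minimum total weight of any directed path from i to j (possibly empty when i = j).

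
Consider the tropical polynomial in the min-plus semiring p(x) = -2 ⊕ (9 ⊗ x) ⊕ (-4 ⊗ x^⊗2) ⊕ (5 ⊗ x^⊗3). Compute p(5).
p(5) = -2

A tropical monomial a ⊗ x^⊗i evaluates to a + i · x. Evaluating each term at x = 5:
  Term 0 contributes -2 + 0 · 5 = -2
  Term 1 contributes 9 + 1 · 5 = 14
  Term 2 contributes -4 + 2 · 5 = 6
  Term 3 contributes 5 + 3 · 5 = 20
p(5) = ⊕ of these = min[-2, 14, 6, 20] = -2.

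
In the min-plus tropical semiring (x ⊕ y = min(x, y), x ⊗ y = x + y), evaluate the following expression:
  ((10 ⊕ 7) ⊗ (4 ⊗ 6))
((10 ⊕ 7) ⊗ (4 ⊗ 6)) = 17

Expand innermost to outermost. Recall ⊕ takes the minimum of its arguments and ⊗ takes their sum. Working out the expression ((10 ⊕ 7) ⊗ (4 ⊗ 6)) gives 17.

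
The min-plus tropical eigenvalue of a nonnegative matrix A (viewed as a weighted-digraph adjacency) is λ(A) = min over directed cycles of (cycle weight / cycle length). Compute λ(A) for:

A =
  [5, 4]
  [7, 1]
λ(A) = 1

Enumerate directed cycles and compute their means (weight / length). Sample:
  cycle 0 → 0: weight = 5, length = 1, mean = 5/1 ≈ 5.000
  cycle 1 → 1: weight = 1, length = 1, mean = 1/1 ≈ 1.000
  cycle 0 → 1 → 0: weight = 11, length = 2, mean = 11/2 ≈ 5.500
  cycle 1 → 0 → 1: weight = 11, length = 2, mean = 11/2 ≈ 5.500
Minimum mean = 1.000, attained e.g. along the cycle 1 → 1 with weight 1 and length 1. So λ(A) = 1/1 = 1.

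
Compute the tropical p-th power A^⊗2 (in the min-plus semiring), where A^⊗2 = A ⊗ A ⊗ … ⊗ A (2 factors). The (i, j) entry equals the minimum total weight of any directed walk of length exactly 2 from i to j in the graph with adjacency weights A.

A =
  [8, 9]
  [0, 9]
A^⊗2 =
  [9, 17]
  [8, 9]

Each entry (A^⊗2)_ij equals the minimum over all length-2 walks i = v_0 → v_1 → … → v_2 = j of Σ_t A[v_t][v_{t+1}]. For example, for (i, j) = (0, 1) we minimise over 2 possible intermediate vertex sequences; the minimum is 17, attained along the walk 0 → 0 → 1.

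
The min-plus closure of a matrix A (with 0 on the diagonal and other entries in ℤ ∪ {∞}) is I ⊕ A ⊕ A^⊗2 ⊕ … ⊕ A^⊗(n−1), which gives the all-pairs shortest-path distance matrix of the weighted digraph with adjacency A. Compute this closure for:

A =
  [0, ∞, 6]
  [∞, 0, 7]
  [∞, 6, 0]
Closure =
  [0, 12, 6]
  [∞, 0, 7]
  [∞, 6, 0]

This is the Floyd-Warshall all-pairs shortest-path computation. For each intermediate vertex k = 0, 1, …, 2, update dist[i][j] ← min(dist[i][j], dist[i][k] + dist[k][j]). The final matrix gives, for each (i, j), the minimum total weight of any directed path from i to j (possibly empty when i = j).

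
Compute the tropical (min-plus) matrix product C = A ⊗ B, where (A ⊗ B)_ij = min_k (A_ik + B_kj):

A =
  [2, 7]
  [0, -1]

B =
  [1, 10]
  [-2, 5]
A ⊗ B =
  [3, 12]
  [-3, 4]

Apply the min-plus product entry-by-entry:
  C[0][0] = min over k of (A[0][0] + B[0][0] = 2 + 1 = 3, A[0][1] + B[1][0] = 7 + -2 = 5) = 3 (attained at k = 0)
  C[0][1] = min over k of (A[0][0] + B[0][1] = 2 + 10 = 12, A[0][1] + B[1][1] = 7 + 5 = 12) = 12 (attained at k = 0)
  C[1][0] = min over k of (A[1][0] + B[0][0] = 0 + 1 = 1, A[1][1] + B[1][0] = -1 + -2 = -3) = -3 (attained at k = 1)
  C[1][1] = min over k of (A[1][0] + B[0][1] = 0 + 10 = 10, A[1][1] + B[1][1] = -1 + 5 = 4) = 4 (attained at k = 1)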